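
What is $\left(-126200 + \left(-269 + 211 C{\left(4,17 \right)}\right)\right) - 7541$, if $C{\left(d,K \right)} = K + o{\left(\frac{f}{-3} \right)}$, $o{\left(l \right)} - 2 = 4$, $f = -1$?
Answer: $-129157$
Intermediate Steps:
$o{\left(l \right)} = 6$ ($o{\left(l \right)} = 2 + 4 = 6$)
$C{\left(d,K \right)} = 6 + K$ ($C{\left(d,K \right)} = K + 6 = 6 + K$)
$\left(-126200 + \left(-269 + 211 C{\left(4,17 \right)}\right)\right) - 7541 = \left(-126200 - \left(269 - 211 \left(6 + 17\right)\right)\right) - 7541 = \left(-126200 + \left(-269 + 211 \cdot 23\right)\right) - 7541 = \left(-126200 + \left(-269 + 4853\right)\right) - 7541 = \left(-126200 + 4584\right) - 7541 = -121616 - 7541 = -129157$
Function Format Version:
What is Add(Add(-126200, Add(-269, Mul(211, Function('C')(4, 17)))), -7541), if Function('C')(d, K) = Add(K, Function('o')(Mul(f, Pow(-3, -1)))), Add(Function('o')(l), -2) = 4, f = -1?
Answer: -129157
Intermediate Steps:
Function('o')(l) = 6 (Function('o')(l) = Add(2, 4) = 6)
Function('C')(d, K) = Add(6, K) (Function('C')(d, K) = Add(K, 6) = Add(6, K))
Add(Add(-126200, Add(-269, Mul(211, Function('C')(4, 17)))), -7541) = Add(Add(-126200, Add(-269, Mul(211, Add(6, 17)))), -7541) = Add(Add(-126200, Add(-269, Mul(211, 23))), -7541) = Add(Add(-126200, Add(-269, 4853)), -7541) = Add(Add(-126200, 4584), -7541) = Add(-121616, -7541) = -129157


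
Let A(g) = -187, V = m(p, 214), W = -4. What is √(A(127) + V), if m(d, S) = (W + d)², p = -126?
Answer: 3*√1857 ≈ 129.28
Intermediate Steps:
m(d, S) = (-4 + d)²
V = 16900 (V = (-4 - 126)² = (-130)² = 16900)
√(A(127) + V) = √(-187 + 16900) = √16713 = 3*√1857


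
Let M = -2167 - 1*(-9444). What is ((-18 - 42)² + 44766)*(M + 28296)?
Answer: 1720523718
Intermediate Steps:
M = 7277 (M = -2167 + 9444 = 7277)
((-18 - 42)² + 44766)*(M + 28296) = ((-18 - 42)² + 44766)*(7277 + 28296) = ((-60)² + 44766)*35573 = (3600 + 44766)*35573 = 48366*35573 = 1720523718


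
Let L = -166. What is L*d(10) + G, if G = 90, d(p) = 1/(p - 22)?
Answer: 623/6 ≈ 103.83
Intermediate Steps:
d(p) = 1/(-22 + p)
L*d(10) + G = -166/(-22 + 10) + 90 = -166/(-12) + 90 = -166*(-1/12) + 90 = 83/6 + 90 = 623/6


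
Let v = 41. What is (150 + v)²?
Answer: 36481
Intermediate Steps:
(150 + v)² = (150 + 41)² = 191² = 36481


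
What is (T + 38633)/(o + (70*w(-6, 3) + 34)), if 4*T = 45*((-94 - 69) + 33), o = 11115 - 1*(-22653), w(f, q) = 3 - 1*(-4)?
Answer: 74341/68584 ≈ 1.0839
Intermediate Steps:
w(f, q) = 7 (w(f, q) = 3 + 4 = 7)
o = 33768 (o = 11115 + 22653 = 33768)
T = -2925/2 (T = (45*((-94 - 69) + 33))/4 = (45*(-163 + 33))/4 = (45*(-130))/4 = (1/4)*(-5850) = -2925/2 ≈ -1462.5)
(T + 38633)/(o + (70*w(-6, 3) + 34)) = (-2925/2 + 38633)/(33768 + (70*7 + 34)) = 74341/(2*(33768 + (490 + 34))) = 74341/(2*(33768 + 524)) = (74341/2)/34292 = (74341/2)*(1/34292) = 74341/68584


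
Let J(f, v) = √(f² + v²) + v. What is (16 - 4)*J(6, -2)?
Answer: -24 + 24*√10 ≈ 51.895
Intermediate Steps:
J(f, v) = v + √(f² + v²)
(16 - 4)*J(6, -2) = (16 - 4)*(-2 + √(6² + (-2)²)) = 12*(-2 + √(36 + 4)) = 12*(-2 + √40) = 12*(-2 + 2*√10) = -24 + 24*√10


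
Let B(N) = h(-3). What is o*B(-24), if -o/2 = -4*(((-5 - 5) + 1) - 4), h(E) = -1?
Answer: 104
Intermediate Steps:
o = -104 (o = -(-8)*(((-5 - 5) + 1) - 4) = -(-8)*((-10 + 1) - 4) = -(-8)*(-9 - 4) = -(-8)*(-13) = -2*52 = -104)
B(N) = -1
o*B(-24) = -104*(-1) = 104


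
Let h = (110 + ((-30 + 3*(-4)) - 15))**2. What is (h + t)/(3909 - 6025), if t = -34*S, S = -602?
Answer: -23277/2116 ≈ -11.000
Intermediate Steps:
t = 20468 (t = -34*(-602) = 20468)
h = 2809 (h = (110 + ((-30 - 12) - 15))**2 = (110 + (-42 - 15))**2 = (110 - 57)**2 = 53**2 = 2809)
(h + t)/(3909 - 6025) = (2809 + 20468)/(3909 - 6025) = 23277/(-2116) = 23277*(-1/2116) = -23277/2116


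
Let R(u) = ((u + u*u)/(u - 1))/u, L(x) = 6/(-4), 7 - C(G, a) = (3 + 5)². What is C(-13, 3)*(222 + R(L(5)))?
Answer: -63327/5 ≈ -12665.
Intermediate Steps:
C(G, a) = -57 (C(G, a) = 7 - (3 + 5)² = 7 - 1*8² = 7 - 1*64 = 7 - 64 = -57)
L(x) = -3/2 (L(x) = 6*(-¼) = -3/2)
R(u) = (u + u²)/(u*(-1 + u)) (R(u) = ((u + u²)/(-1 + u))/u = (u + u²)/(u*(-1 + u)))
C(-13, 3)*(222 + R(L(5))) = -57*(222 + (1 - 3/2)/(-1 - 3/2)) = -57*(222 - ½/(-5/2)) = -57*(222 - ⅖*(-½)) = -57*(222 + ⅕) = -57*1111/5 = -63327/5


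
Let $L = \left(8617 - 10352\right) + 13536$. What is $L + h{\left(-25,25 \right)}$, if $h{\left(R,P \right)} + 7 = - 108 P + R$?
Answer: $9069$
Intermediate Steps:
$h{\left(R,P \right)} = -7 + R - 108 P$ ($h{\left(R,P \right)} = -7 - \left(- R + 108 P\right) = -7 + R - 108 P$)
$L = 11801$ ($L = -1735 + 13536 = 11801$)
$L + h{\left(-25,25 \right)} = 11801 - 2732 = 9069$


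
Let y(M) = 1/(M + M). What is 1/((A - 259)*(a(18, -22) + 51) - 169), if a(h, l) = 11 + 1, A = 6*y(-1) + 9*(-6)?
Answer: -1/20077 ≈ -4.9808e-5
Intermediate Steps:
y(M) = 1/(2*M)
A = -57 (A = 6*((½)/(-1)) + 9*(-6) = 6*((½)*(-1)) - 54 = 6*(-½) - 54 = -3 - 54 = -57)
a(h, l) = 12
1/((A - 259)*(a(18, -22) + 51) - 169) = 1/((-57 - 259)*(12 + 51) - 169) = 1/(-316*63 - 169) = 1/(-19908 - 169) = 1/(-20077) = -1/20077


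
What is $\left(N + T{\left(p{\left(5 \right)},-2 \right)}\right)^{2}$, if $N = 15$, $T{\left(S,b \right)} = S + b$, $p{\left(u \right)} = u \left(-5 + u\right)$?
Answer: $169$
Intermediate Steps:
$\left(N + T{\left(p{\left(5 \right)},-2 \right)}\right)^{2} = \left(15 - \left(2 - 5 \left(-5 + 5\right)\right)\right)^{2} = \left(15 + \left(5 \cdot 0 - 2\right)\right)^{2} = \left(15 + \left(0 - 2\right)\right)^{2} = \left(15 - 2\right)^{2} = 13^{2} = 169$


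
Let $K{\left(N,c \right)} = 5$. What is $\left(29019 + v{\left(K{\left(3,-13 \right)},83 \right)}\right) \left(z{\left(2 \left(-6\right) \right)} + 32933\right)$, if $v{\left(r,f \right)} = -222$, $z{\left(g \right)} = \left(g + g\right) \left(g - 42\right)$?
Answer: $985692513$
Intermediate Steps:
$z{\left(g \right)} = 2 g \left(-42 + g\right)$
$\left(29019 + v{\left(K{\left(3,-13 \right)},83 \right)}\right) \left(z{\left(2 \left(-6\right) \right)} + 32933\right) = \left(29019 - 222\right) \left(2 \cdot 2 \left(-6\right) \left(-42 + 2 \left(-6\right)\right) + 32933\right) = 28797 \left(2 \left(-12\right) \left(-42 - 12\right) + 32933\right) = 28797 \left(2 \left(-12\right) \left(-54\right) + 32933\right) = 28797 \left(1296 + 32933\right) = 28797 \cdot 34229 = 985692513$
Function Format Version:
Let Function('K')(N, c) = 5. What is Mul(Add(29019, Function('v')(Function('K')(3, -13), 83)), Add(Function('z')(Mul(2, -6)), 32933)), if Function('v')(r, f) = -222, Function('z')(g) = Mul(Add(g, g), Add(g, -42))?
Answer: 985692513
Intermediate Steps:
Function('z')(g) = Mul(2, g, Add(-42, g)) (Function('z')(g) = Mul(Mul(2, g), Add(-42, g)) = Mul(2, g, Add(-42, g)))
Mul(Add(29019, Function('v')(Function('K')(3, -13), 83)), Add(Function('z')(Mul(2, -6)), 32933)) = Mul(Add(29019, -222), Add(Mul(2, Mul(2, -6), Add(-42, Mul(2, -6))), 32933)) = Mul(28797, Add(Mul(2, -12, Add(-42, -12)), 32933)) = Mul(28797, Add(Mul(2, -12, -54), 32933)) = Mul(28797, Add(1296, 32933)) = Mul(28797, 34229) = 985692513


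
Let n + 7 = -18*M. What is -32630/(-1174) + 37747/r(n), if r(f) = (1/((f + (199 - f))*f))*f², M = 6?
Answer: -4407464086/67505 ≈ -65291.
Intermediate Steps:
n = -115 (n = -7 - 18*6 = -7 - 108 = -115)
r(f) = f/199 (r(f) = (1/(199*f))*f² = f/199)
-32630/(-1174) + 37747/r(n) = -32630/(-1174) + 37747/(((1/199)*(-115))) = -32630*(-1/1174) + 37747/(-115/199) = 16315/587 + 37747*(-199/115) = 16315/587 - 7511653/115 = -4407464086/67505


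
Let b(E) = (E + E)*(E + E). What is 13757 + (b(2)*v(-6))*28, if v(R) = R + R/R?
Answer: 11517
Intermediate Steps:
b(E) = 4*E² (b(E) = (2*E)*(2*E) = 4*E²)
v(R) = 1 + R (v(R) = R + 1 = 1 + R)
13757 + (b(2)*v(-6))*28 = 13757 + ((4*2²)*(1 - 6))*28 = 13757 + ((4*4)*(-5))*28 = 13757 + (16*(-5))*28 = 13757 - 80*28 = 13757 - 2240 = 11517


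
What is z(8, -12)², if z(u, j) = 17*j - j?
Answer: 36864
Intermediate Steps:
z(u, j) = 16*j
z(8, -12)² = (16*(-12))² = (-192)² = 36864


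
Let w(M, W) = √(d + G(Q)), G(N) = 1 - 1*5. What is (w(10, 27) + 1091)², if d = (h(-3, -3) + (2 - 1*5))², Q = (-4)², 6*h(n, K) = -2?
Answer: 10764961/9 ≈ 1.1961e+6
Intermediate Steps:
h(n, K) = -⅓ (h(n, K) = (⅙)*(-2) = -⅓)
Q = 16
G(N) = -4 (G(N) = 1 - 5 = -4)
d = 100/9 (d = (-⅓ + (2 - 1*5))² = (-⅓ + (2 - 5))² = (-⅓ - 3)² = (-10/3)² = 100/9 ≈ 11.111)
w(M, W) = 8/3 (w(M, W) = √(100/9 - 4) = √(64/9) = 8/3)
(w(10, 27) + 1091)² = (8/3 + 1091)² = (3281/3)² = 10764961/9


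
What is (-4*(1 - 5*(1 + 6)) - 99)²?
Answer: 1369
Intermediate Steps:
(-4*(1 - 5*(1 + 6)) - 99)² = (-4*(1 - 5*7) - 99)² = (-4*(1 - 35) - 99)² = (-4*(-34) - 99)² = (136 - 99)² = 37² = 1369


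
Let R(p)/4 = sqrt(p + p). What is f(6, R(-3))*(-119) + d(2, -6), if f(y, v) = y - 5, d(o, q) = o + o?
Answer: -115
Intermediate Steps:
R(p) = 4*sqrt(2)*sqrt(p) (R(p) = 4*sqrt(p + p) = 4*sqrt(2*p) = 4*(sqrt(2)*sqrt(p)) = 4*sqrt(2)*sqrt(p))
d(o, q) = 2*o
f(y, v) = -5 + y
f(6, R(-3))*(-119) + d(2, -6) = (-5 + 6)*(-119) + 2*2 = 1*(-119) + 4 = -119 + 4 = -115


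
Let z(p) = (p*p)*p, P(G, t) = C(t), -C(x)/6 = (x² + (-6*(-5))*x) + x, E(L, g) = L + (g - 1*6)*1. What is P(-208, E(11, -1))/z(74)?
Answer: -105/50653 ≈ -0.0020729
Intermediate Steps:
E(L, g) = -6 + L + g (E(L, g) = L + (g - 6)*1 = L + (-6 + g)*1 = L + (-6 + g) = -6 + L + g)
C(x) = -186*x - 6*x² (C(x) = -6*((x² + (-6*(-5))*x) + x) = -6*((x² + 30*x) + x) = -6*(x² + 31*x) = -186*x - 6*x²)
P(G, t) = -6*t*(31 + t)
z(p) = p³ (z(p) = p²*p = p³)
P(-208, E(11, -1))/z(74) = (-6*(-6 + 11 - 1)*(31 + (-6 + 11 - 1)))/(74³) = -6*4*(31 + 4)/405224 = -6*4*35*(1/405224) = -840*1/405224 = -105/50653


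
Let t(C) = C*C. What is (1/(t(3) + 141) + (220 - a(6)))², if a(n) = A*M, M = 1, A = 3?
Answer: 1059567601/22500 ≈ 47092.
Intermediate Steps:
a(n) = 3 (a(n) = 3*1 = 3)
t(C) = C²
(1/(t(3) + 141) + (220 - a(6)))² = (1/(3² + 141) + (220 - 1*3))² = (1/(9 + 141) + (220 - 3))² = (1/150 + 217)² = (32551/150)² = 1059567601/22500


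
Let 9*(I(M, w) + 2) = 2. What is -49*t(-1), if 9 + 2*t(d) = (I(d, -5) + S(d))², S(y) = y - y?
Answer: 23177/162 ≈ 143.07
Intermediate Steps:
I(M, w) = -16/9 (I(M, w) = -2 + (⅑)*2 = -2 + 2/9 = -16/9)
S(y) = 0
t(d) = -473/162 (t(d) = -9/2 + (-16/9 + 0)²/2 = -9/2 + (-16/9)²/2 = -9/2 + (½)*(256/81) = -9/2 + 128/81 = -473/162)
-49*t(-1) = -49*(-473/162) = 23177/162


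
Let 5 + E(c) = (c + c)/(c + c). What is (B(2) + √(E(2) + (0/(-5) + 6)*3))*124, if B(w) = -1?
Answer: -124 + 124*√14 ≈ 339.97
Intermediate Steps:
E(c) = -4 (E(c) = -5 + (c + c)/(c + c) = -5 + (2*c)/((2*c)) = -5 + (2*c)*(1/(2*c)) = -5 + 1 = -4)
(B(2) + √(E(2) + (0/(-5) + 6)*3))*124 = (-1 + √(-4 + (0/(-5) + 6)*3))*124 = (-1 + √(-4 + (0*(-⅕) + 6)*3))*124 = (-1 + √(-4 + (0 + 6)*3))*124 = (-1 + √(-4 + 6*3))*124 = (-1 + √(-4 + 18))*124 = (-1 + √14)*124 = -124 + 124*√14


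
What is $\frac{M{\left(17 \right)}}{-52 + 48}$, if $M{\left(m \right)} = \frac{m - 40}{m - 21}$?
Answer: $- \frac{23}{16} \approx -1.4375$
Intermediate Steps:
$M{\left(m \right)} = \frac{-40 + m}{-21 + m}$
$\frac{M{\left(17 \right)}}{-52 + 48} = \frac{\frac{1}{-21 + 17} \left(-40 + 17\right)}{-52 + 48} = \frac{\frac{1}{-4} \left(-23\right)}{-4} = - \frac{\left(- \frac{1}{4}\right) \left(-23\right)}{4} = \left(- \frac{1}{4}\right) \frac{23}{4} = - \frac{23}{16}$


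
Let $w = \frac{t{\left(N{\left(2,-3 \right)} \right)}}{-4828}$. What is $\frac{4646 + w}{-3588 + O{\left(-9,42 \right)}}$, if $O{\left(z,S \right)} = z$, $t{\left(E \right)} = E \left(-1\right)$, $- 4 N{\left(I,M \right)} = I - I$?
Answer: $- \frac{4646}{3597} \approx -1.2916$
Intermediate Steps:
$N{\left(I,M \right)} = 0$ ($N{\left(I,M \right)} = - \frac{I - I}{4} = \left(- \frac{1}{4}\right) 0 = 0$)
$t{\left(E \right)} = - E$
$w = 0$ ($w = \frac{\left(-1\right) 0}{-4828} = 0 \left(- \frac{1}{4828}\right) = 0$)
$\frac{4646 + w}{-3588 + O{\left(-9,42 \right)}} = \frac{4646 + 0}{-3588 - 9} = \frac{4646}{-3597} = 4646 \left(- \frac{1}{3597}\right) = - \frac{4646}{3597}$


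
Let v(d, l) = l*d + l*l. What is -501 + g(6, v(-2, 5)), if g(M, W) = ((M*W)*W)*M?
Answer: 7599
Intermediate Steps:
v(d, l) = l² + d*l (v(d, l) = d*l + l² = l² + d*l)
g(M, W) = M²*W² (g(M, W) = (M*W²)*M = M²*W²)
-501 + g(6, v(-2, 5)) = -501 + 6²*(5*(-2 + 5))² = -501 + 36*(5*3)² = -501 + 36*15² = -501 + 36*225 = -501 + 8100 = 7599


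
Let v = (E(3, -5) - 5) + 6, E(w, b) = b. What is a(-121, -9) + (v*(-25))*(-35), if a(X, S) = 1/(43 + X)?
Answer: -273001/78 ≈ -3500.0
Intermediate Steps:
v = -4 (v = (-5 - 5) + 6 = -10 + 6 = -4)
a(-121, -9) + (v*(-25))*(-35) = 1/(43 - 121) - 4*(-25)*(-35) = 1/(-78) + 100*(-35) = -1/78 - 3500 = -273001/78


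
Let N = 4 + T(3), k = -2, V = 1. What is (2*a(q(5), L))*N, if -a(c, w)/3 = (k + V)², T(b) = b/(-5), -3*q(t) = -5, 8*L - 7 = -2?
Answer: -102/5 ≈ -20.400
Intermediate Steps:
L = 5/8 (L = 7/8 + (⅛)*(-2) = 7/8 - ¼ = 5/8 ≈ 0.62500)
q(t) = 5/3 (q(t) = -⅓*(-5) = 5/3)
T(b) = -b/5 (T(b) = b*(-⅕) = -b/5)
N = 17/5 (N = 4 - ⅕*3 = 4 - ⅗ = 17/5 ≈ 3.4000)
a(c, w) = -3 (a(c, w) = -3*(-2 + 1)² = -3*(-1)² = -3*1 = -3)
(2*a(q(5), L))*N = (2*(-3))*(17/5) = -6*17/5 = -102/5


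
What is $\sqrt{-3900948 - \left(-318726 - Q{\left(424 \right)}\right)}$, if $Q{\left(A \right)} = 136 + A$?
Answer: $i \sqrt{3581662} \approx 1892.5 i$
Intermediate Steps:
$\sqrt{-3900948 - \left(-318726 - Q{\left(424 \right)}\right)} = \sqrt{-3900948 + \left(\left(1476887 + \left(-326522 + \left(136 + 424\right)\right)\right) - 831639\right)} = \sqrt{-3900948 + \left(\left(1476887 + \left(-326522 + 560\right)\right) - 831639\right)} = \sqrt{-3900948 + \left(\left(1476887 - 325962\right) - 831639\right)} = \sqrt{-3900948 + \left(1150925 - 831639\right)} = \sqrt{-3900948 + 319286} = \sqrt{-3581662} = i \sqrt{3581662}$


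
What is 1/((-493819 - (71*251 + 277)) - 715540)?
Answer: -1/1227457 ≈ -8.1469e-7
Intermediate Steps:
1/((-493819 - (71*251 + 277)) - 715540) = 1/((-493819 - (17821 + 277)) - 715540) = 1/((-493819 - 1*18098) - 715540) = 1/((-493819 - 18098) - 715540) = 1/(-511917 - 715540) = 1/(-1227457) = -1/1227457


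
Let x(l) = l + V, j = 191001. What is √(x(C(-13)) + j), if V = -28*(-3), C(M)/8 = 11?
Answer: √191173 ≈ 437.23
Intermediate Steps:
C(M) = 88 (C(M) = 8*11 = 88)
V = 84
x(l) = 84 + l (x(l) = l + 84 = 84 + l)
√(x(C(-13)) + j) = √((84 + 88) + 191001) = √(172 + 191001) = √191173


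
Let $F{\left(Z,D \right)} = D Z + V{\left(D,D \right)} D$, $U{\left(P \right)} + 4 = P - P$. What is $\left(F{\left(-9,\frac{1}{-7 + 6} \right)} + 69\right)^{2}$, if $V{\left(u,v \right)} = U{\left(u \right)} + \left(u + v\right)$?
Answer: $7056$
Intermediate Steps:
$U{\left(P \right)} = -4$ ($U{\left(P \right)} = -4 + \left(P - P\right) = -4 + 0 = -4$)
$V{\left(u,v \right)} = -4 + u + v$ ($V{\left(u,v \right)} = -4 + \left(u + v\right) = -4 + u + v$)
$F{\left(Z,D \right)} = D Z + D \left(-4 + 2 D\right)$ ($F{\left(Z,D \right)} = D Z + \left(-4 + D + D\right) D = D Z + \left(-4 + 2 D\right) D = D Z + D \left(-4 + 2 D\right)$)
$\left(F{\left(-9,\frac{1}{-7 + 6} \right)} + 69\right)^{2} = \left(\frac{-4 - 9 + \frac{2}{-7 + 6}}{-7 + 6} + 69\right)^{2} = \left(\frac{-4 - 9 + \frac{2}{-1}}{-1} + 69\right)^{2} = \left(- (-4 - 9 + 2 \left(-1\right)) + 69\right)^{2} = \left(- (-4 - 9 - 2) + 69\right)^{2} = \left(\left(-1\right) \left(-15\right) + 69\right)^{2} = \left(15 + 69\right)^{2} = 84^{2} = 7056$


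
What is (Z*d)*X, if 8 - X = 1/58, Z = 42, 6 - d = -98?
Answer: 1011192/29 ≈ 34869.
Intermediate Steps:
d = 104 (d = 6 - 1*(-98) = 6 + 98 = 104)
X = 463/58 (X = 8 - 1/58 = 463/58 ≈ 7.9828)
(Z*d)*X = (42*104)*(463/58) = 4368*(463/58) = 1011192/29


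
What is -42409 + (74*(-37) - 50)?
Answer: -45197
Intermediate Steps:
-42409 + (74*(-37) - 50) = -42409 + (-2738 - 50) = -42409 - 2788 = -45197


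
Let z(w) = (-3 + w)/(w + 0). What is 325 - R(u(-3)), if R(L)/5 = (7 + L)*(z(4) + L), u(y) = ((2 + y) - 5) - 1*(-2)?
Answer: 1525/4 ≈ 381.25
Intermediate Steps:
z(w) = (-3 + w)/w
u(y) = -1 + y (u(y) = (-3 + y) + 2 = -1 + y)
R(L) = 5*(7 + L)*(¼ + L) (R(L) = 5*((7 + L)*((-3 + 4)/4 + L)) = 5*((7 + L)*((¼)*1 + L)) = 5*((7 + L)*(¼ + L)) = 5*(7 + L)*(¼ + L))
325 - R(u(-3)) = 325 - (35/4 + 5*(-1 - 3)² + 145*(-1 - 3)/4) = 325 - (35/4 + 5*(-4)² + (145/4)*(-4)) = 325 - (35/4 + 5*16 - 145) = 325 - (35/4 + 80 - 145) = 325 - 1*(-225/4) = 325 + 225/4 = 1525/4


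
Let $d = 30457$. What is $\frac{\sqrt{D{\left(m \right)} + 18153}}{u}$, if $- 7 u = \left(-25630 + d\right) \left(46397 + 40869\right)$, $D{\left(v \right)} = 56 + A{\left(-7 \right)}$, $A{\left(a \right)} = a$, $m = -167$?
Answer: $- \frac{7 \sqrt{18202}}{421232982} \approx -2.242 \cdot 10^{-6}$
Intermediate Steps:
$D{\left(v \right)} = 49$ ($D{\left(v \right)} = 56 - 7 = 49$)
$u = - \frac{421232982}{7}$ ($u = - \frac{\left(-25630 + 30457\right) \left(46397 + 40869\right)}{7} = - \frac{4827 \cdot 87266}{7} = \left(- \frac{1}{7}\right) 421232982 = - \frac{421232982}{7} \approx -6.0176 \cdot 10^{7}$)
$\frac{\sqrt{D{\left(m \right)} + 18153}}{u} = \frac{\sqrt{49 + 18153}}{- \frac{421232982}{7}} = \sqrt{18202} \left(- \frac{7}{421232982}\right) = - \frac{7 \sqrt{18202}}{421232982}$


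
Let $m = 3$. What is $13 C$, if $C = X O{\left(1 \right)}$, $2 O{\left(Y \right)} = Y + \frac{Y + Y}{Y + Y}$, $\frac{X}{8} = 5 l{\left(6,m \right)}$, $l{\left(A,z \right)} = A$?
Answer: $3120$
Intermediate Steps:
$X = 240$ ($X = 8 \cdot 5 \cdot 6 = 8 \cdot 30 = 240$)
$O{\left(Y \right)} = \frac{1}{2} + \frac{Y}{2}$ ($O{\left(Y \right)} = \frac{Y + \frac{Y + Y}{Y + Y}}{2} = \frac{Y + \frac{2 Y}{2 Y}}{2} = \frac{Y + 2 Y \frac{1}{2 Y}}{2} = \frac{Y + 1}{2} = \frac{1 + Y}{2} = \frac{1}{2} + \frac{Y}{2}$)
$C = 240$ ($C = 240 \left(\frac{1}{2} + \frac{1}{2} \cdot 1\right) = 240 \left(\frac{1}{2} + \frac{1}{2}\right) = 240 \cdot 1 = 240$)
$13 C = 13 \cdot 240 = 3120$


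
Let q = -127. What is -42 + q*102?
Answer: -12996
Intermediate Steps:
-42 + q*102 = -42 - 127*102 = -42 - 12954 = -12996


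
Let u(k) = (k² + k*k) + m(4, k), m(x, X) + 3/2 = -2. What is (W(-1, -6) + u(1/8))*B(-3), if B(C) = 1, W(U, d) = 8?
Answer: 145/32 ≈ 4.5313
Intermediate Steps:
m(x, X) = -7/2 (m(x, X) = -3/2 - 2 = -7/2)
u(k) = -7/2 + 2*k² (u(k) = (k² + k*k) - 7/2 = (k² + k²) - 7/2 = 2*k² - 7/2 = -7/2 + 2*k²)
(W(-1, -6) + u(1/8))*B(-3) = (8 + (-7/2 + 2*(1/8)²))*1 = (8 + (-7/2 + 2*(⅛)²))*1 = (8 + (-7/2 + 2*(1/64)))*1 = (8 + (-7/2 + 1/32))*1 = (8 - 111/32)*1 = (145/32)*1 = 145/32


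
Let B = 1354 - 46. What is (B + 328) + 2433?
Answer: 4069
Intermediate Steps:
B = 1308
(B + 328) + 2433 = (1308 + 328) + 2433 = 1636 + 2433 = 4069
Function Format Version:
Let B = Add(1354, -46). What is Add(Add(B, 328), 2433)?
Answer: 4069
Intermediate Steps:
B = 1308
Add(Add(B, 328), 2433) = Add(Add(1308, 328), 2433) = Add(1636, 2433) = 4069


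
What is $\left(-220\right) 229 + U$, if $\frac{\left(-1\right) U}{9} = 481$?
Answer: $-54709$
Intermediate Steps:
$U = -4329$ ($U = \left(-9\right) 481 = -4329$)
$\left(-220\right) 229 + U = \left(-220\right) 229 - 4329 = -50380 - 4329 = -54709$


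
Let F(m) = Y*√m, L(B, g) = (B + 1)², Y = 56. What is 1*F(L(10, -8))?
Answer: 616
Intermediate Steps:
L(B, g) = (1 + B)²
F(m) = 56*√m
1*F(L(10, -8)) = 1*(56*√((1 + 10)²)) = 1*(56*√(11²)) = 1*(56*√121) = 1*(56*11) = 1*616 = 616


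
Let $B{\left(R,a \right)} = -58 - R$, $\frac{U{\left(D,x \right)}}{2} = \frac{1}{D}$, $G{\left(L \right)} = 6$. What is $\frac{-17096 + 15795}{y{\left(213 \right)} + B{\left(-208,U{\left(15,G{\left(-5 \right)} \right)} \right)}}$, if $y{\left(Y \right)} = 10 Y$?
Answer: $- \frac{1301}{2280} \approx -0.57061$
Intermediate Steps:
$U{\left(D,x \right)} = \frac{2}{D}$
$\frac{-17096 + 15795}{y{\left(213 \right)} + B{\left(-208,U{\left(15,G{\left(-5 \right)} \right)} \right)}} = \frac{-17096 + 15795}{10 \cdot 213 - -150} = - \frac{1301}{2130 + \left(-58 + 208\right)} = - \frac{1301}{2130 + 150} = - \frac{1301}{2280}$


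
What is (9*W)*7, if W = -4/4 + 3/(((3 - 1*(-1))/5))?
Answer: 693/4 ≈ 173.25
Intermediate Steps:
W = 11/4 (W = -4*¼ + 3/(((3 + 1)*(⅕))) = -1 + 3/((4*(⅕))) = -1 + 3/(⅘) = -1 + 3*(5/4) = -1 + 15/4 = 11/4 ≈ 2.7500)
(9*W)*7 = (9*(11/4))*7 = (99/4)*7 = 693/4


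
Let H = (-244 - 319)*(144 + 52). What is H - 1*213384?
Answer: -323732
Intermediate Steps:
H = -110348 (H = -563*196 = -110348)
H - 1*213384 = -110348 - 1*213384 = -110348 - 213384 = -323732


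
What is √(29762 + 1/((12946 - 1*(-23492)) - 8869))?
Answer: √22620601014451/27569 ≈ 172.52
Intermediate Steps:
√(29762 + 1/((12946 - 1*(-23492)) - 8869)) = √(29762 + 1/((12946 + 23492) - 8869)) = √(29762 + 1/(36438 - 8869)) = √(29762 + 1/27569) = √(820508579/27569) = √22620601014451/27569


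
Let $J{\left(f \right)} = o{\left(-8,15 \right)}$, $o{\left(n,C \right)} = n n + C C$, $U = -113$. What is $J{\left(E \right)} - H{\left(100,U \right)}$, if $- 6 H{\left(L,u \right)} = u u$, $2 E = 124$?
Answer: $\frac{14503}{6} \approx 2417.2$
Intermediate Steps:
$E = 62$ ($E = \frac{1}{2} \cdot 124 = 62$)
$o{\left(n,C \right)} = C^{2} + n^{2}$ ($o{\left(n,C \right)} = n^{2} + C^{2} = C^{2} + n^{2}$)
$J{\left(f \right)} = 289$ ($J{\left(f \right)} = 15^{2} + \left(-8\right)^{2} = 225 + 64 = 289$)
$H{\left(L,u \right)} = - \frac{u^{2}}{6}$ ($H{\left(L,u \right)} = - \frac{u u}{6} = - \frac{u^{2}}{6}$)
$J{\left(E \right)} - H{\left(100,U \right)} = 289 - - \frac{\left(-113\right)^{2}}{6} = 289 - \left(- \frac{1}{6}\right) 12769 = 289 - - \frac{12769}{6} = 289 + \frac{12769}{6} = \frac{14503}{6}$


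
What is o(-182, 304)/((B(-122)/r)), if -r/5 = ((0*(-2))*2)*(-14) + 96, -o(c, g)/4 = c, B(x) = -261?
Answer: 116480/87 ≈ 1338.8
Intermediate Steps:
o(c, g) = -4*c
r = -480 (r = -5*(((0*(-2))*2)*(-14) + 96) = -5*((0*2)*(-14) + 96) = -5*(0*(-14) + 96) = -5*(0 + 96) = -5*96 = -480)
o(-182, 304)/((B(-122)/r)) = (-4*(-182))/((-261/(-480))) = 728/((-261*(-1/480))) = 728/(87/160) = 728*(160/87) = 116480/87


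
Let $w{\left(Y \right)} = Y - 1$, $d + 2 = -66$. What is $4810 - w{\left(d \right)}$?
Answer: $4879$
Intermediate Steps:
$d = -68$ ($d = -2 - 66 = -68$)
$w{\left(Y \right)} = -1 + Y$ ($w{\left(Y \right)} = Y - 1 = -1 + Y$)
$4810 - w{\left(d \right)} = 4810 - \left(-1 - 68\right) = 4810 - -69 = 4810 + 69 = 4879$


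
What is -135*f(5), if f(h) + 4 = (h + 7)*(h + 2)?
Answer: -10800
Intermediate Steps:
f(h) = -4 + (2 + h)*(7 + h) (f(h) = -4 + (h + 7)*(h + 2) = -4 + (7 + h)*(2 + h) = -4 + (2 + h)*(7 + h))
-135*f(5) = -135*(10 + 5² + 9*5) = -135*(10 + 25 + 45) = -135*80 = -10800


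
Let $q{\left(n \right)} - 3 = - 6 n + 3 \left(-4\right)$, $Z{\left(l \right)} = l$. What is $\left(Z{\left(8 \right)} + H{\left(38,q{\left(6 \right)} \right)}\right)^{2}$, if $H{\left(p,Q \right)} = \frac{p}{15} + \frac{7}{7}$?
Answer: $\frac{29929}{225} \approx 133.02$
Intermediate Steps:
$q{\left(n \right)} = -9 - 6 n$ ($q{\left(n \right)} = 3 - \left(12 + 6 n\right) = -9 - 6 n$)
$H{\left(p,Q \right)} = 1 + \frac{p}{15}$ ($H{\left(p,Q \right)} = p \frac{1}{15} + 7 \cdot \frac{1}{7} = \frac{p}{15} + 1 = 1 + \frac{p}{15}$)
$\left(Z{\left(8 \right)} + H{\left(38,q{\left(6 \right)} \right)}\right)^{2} = \left(8 + \left(1 + \frac{1}{15} \cdot 38\right)\right)^{2} = \left(8 + \left(1 + \frac{38}{15}\right)\right)^{2} = \left(8 + \frac{53}{15}\right)^{2} = \left(\frac{173}{15}\right)^{2} = \frac{29929}{225}$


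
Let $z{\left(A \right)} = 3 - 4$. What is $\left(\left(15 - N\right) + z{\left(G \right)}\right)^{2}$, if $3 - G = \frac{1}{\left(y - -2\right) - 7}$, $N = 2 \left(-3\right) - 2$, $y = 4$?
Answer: $484$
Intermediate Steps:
$N = -8$ ($N = -6 - 2 = -8$)
$G = 4$ ($G = 3 - \frac{1}{\left(4 - -2\right) - 7} = 3 - \frac{1}{\left(4 + 2\right) - 7} = 3 - \frac{1}{6 - 7} = 3 - \frac{1}{-1} = 3 - -1 = 3 + 1 = 4$)
$z{\left(A \right)} = -1$
$\left(\left(15 - N\right) + z{\left(G \right)}\right)^{2} = \left(\left(15 - -8\right) - 1\right)^{2} = \left(\left(15 + 8\right) - 1\right)^{2} = \left(23 - 1\right)^{2} = 22^{2} = 484$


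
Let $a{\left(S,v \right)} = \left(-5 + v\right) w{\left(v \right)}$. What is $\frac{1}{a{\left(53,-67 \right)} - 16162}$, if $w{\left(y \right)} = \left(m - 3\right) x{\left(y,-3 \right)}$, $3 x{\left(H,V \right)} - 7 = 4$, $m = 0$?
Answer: $- \frac{1}{15370} \approx -6.5062 \cdot 10^{-5}$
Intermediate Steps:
$x{\left(H,V \right)} = \frac{11}{3}$ ($x{\left(H,V \right)} = \frac{7}{3} + \frac{1}{3} \cdot 4 = \frac{7}{3} + \frac{4}{3} = \frac{11}{3}$)
$w{\left(y \right)} = -11$ ($w{\left(y \right)} = \left(0 - 3\right) \frac{11}{3} = \left(-3\right) \frac{11}{3} = -11$)
$a{\left(S,v \right)} = 55 - 11 v$ ($a{\left(S,v \right)} = \left(-5 + v\right) \left(-11\right) = 55 - 11 v$)
$\frac{1}{a{\left(53,-67 \right)} - 16162} = \frac{1}{\left(55 - -737\right) - 16162} = \frac{1}{\left(55 + 737\right) - 16162} = \frac{1}{792 - 16162} = \frac{1}{-15370} = - \frac{1}{15370}$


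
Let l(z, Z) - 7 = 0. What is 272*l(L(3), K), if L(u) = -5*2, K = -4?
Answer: 1904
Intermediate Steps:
L(u) = -10
l(z, Z) = 7 (l(z, Z) = 7 + 0 = 7)
272*l(L(3), K) = 272*7 = 1904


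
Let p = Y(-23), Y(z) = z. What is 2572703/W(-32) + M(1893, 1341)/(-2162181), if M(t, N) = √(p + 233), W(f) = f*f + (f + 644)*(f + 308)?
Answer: 2572703/169936 - √210/2162181 ≈ 15.139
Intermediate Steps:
W(f) = f² + (308 + f)*(644 + f) (W(f) = f² + (644 + f)*(308 + f) = f² + (308 + f)*(644 + f))
p = -23
M(t, N) = √210 (M(t, N) = √(-23 + 233) = √210)
2572703/W(-32) + M(1893, 1341)/(-2162181) = 2572703/(198352 + 2*(-32)² + 952*(-32)) + √210/(-2162181) = 2572703/(198352 + 2*1024 - 30464) + √210*(-1/2162181) = 2572703/(198352 + 2048 - 30464) - √210/2162181 = 2572703/169936 - √210/2162181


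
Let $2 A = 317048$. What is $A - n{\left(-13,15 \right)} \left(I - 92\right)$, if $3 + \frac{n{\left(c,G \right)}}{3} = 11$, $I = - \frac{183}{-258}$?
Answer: $\frac{6910744}{43} \approx 1.6072 \cdot 10^{5}$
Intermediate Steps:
$A = 158524$ ($A = \frac{1}{2} \cdot 317048 = 158524$)
$I = \frac{61}{86}$ ($I = \left(-183\right) \left(- \frac{1}{258}\right) = \frac{61}{86} \approx 0.7093$)
$n{\left(c,G \right)} = 24$ ($n{\left(c,G \right)} = -9 + 3 \cdot 11 = -9 + 33 = 24$)
$A - n{\left(-13,15 \right)} \left(I - 92\right) = 158524 - 24 \left(\frac{61}{86} - 92\right) = 158524 - 24 \left(- \frac{7851}{86}\right) = 158524 - - \frac{94212}{43} = 158524 + \frac{94212}{43} = \frac{6910744}{43}$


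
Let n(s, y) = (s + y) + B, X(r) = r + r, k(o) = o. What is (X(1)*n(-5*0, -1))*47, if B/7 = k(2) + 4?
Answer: 3854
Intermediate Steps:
X(r) = 2*r
B = 42 (B = 7*(2 + 4) = 7*6 = 42)
n(s, y) = 42 + s + y (n(s, y) = (s + y) + 42 = 42 + s + y)
(X(1)*n(-5*0, -1))*47 = ((2*1)*(42 - 5*0 - 1))*47 = (2*(42 - 1*0 - 1))*47 = (2*(42 + 0 - 1))*47 = (2*41)*47 = 82*47 = 3854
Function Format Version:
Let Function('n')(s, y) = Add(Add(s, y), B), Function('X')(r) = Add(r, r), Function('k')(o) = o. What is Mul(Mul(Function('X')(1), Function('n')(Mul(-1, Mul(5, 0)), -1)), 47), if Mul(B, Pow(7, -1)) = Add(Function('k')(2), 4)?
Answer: 3854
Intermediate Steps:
Function('X')(r) = Mul(2, r)
B = 42 (B = Mul(7, Add(2, 4)) = Mul(7, 6) = 42)
Function('n')(s, y) = Add(42, s, y) (Function('n')(s, y) = Add(Add(s, y), 42) = Add(42, s, y))
Mul(Mul(Function('X')(1), Function('n')(Mul(-1, Mul(5, 0)), -1)), 47) = Mul(Mul(Mul(2, 1), Add(42, Mul(-1, Mul(5, 0)), -1)), 47) = Mul(Mul(2, Add(42, Mul(-1, 0), -1)), 47) = Mul(Mul(2, Add(42, 0, -1)), 47) = Mul(Mul(2, 41), 47) = Mul(82, 47) = 3854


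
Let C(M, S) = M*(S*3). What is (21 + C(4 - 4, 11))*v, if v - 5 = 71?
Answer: 1596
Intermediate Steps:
v = 76 (v = 5 + 71 = 76)
C(M, S) = 3*M*S (C(M, S) = M*(3*S) = 3*M*S)
(21 + C(4 - 4, 11))*v = (21 + 3*(4 - 4)*11)*76 = (21 + 3*0*11)*76 = (21 + 0)*76 = 21*76 = 1596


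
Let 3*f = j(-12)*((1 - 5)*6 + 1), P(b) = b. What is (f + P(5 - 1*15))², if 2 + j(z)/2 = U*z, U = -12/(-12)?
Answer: 376996/9 ≈ 41888.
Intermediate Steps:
U = 1 (U = -12*(-1/12) = 1)
j(z) = -4 + 2*z (j(z) = -4 + 2*(1*z) = -4 + 2*z)
f = 644/3 (f = ((-4 + 2*(-12))*((1 - 5)*6 + 1))/3 = ((-4 - 24)*(-4*6 + 1))/3 = (-28*(-24 + 1))/3 = (-28*(-23))/3 = (⅓)*644 = 644/3 ≈ 214.67)
(f + P(5 - 1*15))² = (644/3 + (5 - 1*15))² = (644/3 + (5 - 15))² = (644/3 - 10)² = (614/3)² = 376996/9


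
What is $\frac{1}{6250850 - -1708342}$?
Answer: $\frac{1}{7959192} \approx 1.2564 \cdot 10^{-7}$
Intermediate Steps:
$\frac{1}{6250850 - -1708342} = \frac{1}{6250850 + 1708342} = \frac{1}{7959192}$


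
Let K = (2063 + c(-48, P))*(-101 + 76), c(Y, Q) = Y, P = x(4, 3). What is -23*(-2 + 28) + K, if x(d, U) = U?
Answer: -50973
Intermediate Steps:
P = 3
K = -50375 (K = (2063 - 48)*(-101 + 76) = 2015*(-25) = -50375)
-23*(-2 + 28) + K = -23*(-2 + 28) - 50375 = -23*26 - 50375 = -598 - 50375 = -50973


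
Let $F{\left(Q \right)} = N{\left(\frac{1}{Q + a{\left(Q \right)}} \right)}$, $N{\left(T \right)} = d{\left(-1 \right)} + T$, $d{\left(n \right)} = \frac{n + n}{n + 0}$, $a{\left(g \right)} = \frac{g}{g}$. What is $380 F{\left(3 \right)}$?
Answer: $855$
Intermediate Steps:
$a{\left(g \right)} = 1$
$d{\left(n \right)} = 2$ ($d{\left(n \right)} = \frac{2 n}{n} = 2$)
$N{\left(T \right)} = 2 + T$
$F{\left(Q \right)} = 2 + \frac{1}{1 + Q}$ ($F{\left(Q \right)} = 2 + \frac{1}{Q + 1} = 2 + \frac{1}{1 + Q}$)
$380 F{\left(3 \right)} = 380 \frac{3 + 2 \cdot 3}{1 + 3} = 380 \frac{3 + 6}{4} = 380 \cdot \frac{1}{4} \cdot 9 = 380 \cdot \frac{9}{4} = 855$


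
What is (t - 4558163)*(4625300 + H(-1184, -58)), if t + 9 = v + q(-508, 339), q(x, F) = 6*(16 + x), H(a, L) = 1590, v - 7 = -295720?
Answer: -22472050546930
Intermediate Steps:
v = -295713 (v = 7 - 295720 = -295713)
q(x, F) = 96 + 6*x
t = -298674 (t = -9 + (-295713 + (96 + 6*(-508))) = -9 + (-295713 + (96 - 3048)) = -9 + (-295713 - 2952) = -9 - 298665 = -298674)
(t - 4558163)*(4625300 + H(-1184, -58)) = (-298674 - 4558163)*(4625300 + 1590) = -4856837*4626890 = -22472050546930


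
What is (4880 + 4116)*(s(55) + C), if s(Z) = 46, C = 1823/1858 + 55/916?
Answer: 90028308877/212741 ≈ 4.2318e+5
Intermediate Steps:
C = 886029/850964 (C = 1823*(1/1858) + 55*(1/916) = 1823/1858 + 55/916 = 886029/850964 ≈ 1.0412)
(4880 + 4116)*(s(55) + C) = (4880 + 4116)*(46 + 886029/850964) = 8996*(40030373/850964) = 90028308877/212741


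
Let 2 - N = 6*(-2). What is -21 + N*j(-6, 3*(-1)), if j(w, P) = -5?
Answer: -91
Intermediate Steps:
N = 14 (N = 2 - 6*(-2) = 2 - 1*(-12) = 2 + 12 = 14)
-21 + N*j(-6, 3*(-1)) = -21 + 14*(-5) = -21 - 70 = -91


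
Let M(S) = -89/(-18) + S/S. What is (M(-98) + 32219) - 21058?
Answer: 201005/18 ≈ 11167.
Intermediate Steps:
M(S) = 107/18 (M(S) = -89*(-1/18) + 1 = 89/18 + 1 = 107/18)
(M(-98) + 32219) - 21058 = (107/18 + 32219) - 21058 = 580049/18 - 21058 = 201005/18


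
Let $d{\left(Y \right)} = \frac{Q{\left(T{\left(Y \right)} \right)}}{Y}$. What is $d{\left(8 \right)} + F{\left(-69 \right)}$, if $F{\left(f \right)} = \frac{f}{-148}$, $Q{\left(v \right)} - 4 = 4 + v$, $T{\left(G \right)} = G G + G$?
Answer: $\frac{1549}{148} \approx 10.466$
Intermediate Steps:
$T{\left(G \right)} = G + G^{2}$ ($T{\left(G \right)} = G^{2} + G = G + G^{2}$)
$Q{\left(v \right)} = 8 + v$ ($Q{\left(v \right)} = 4 + \left(4 + v\right) = 8 + v$)
$F{\left(f \right)} = - \frac{f}{148}$ ($F{\left(f \right)} = f \left(- \frac{1}{148}\right) = - \frac{f}{148}$)
$d{\left(Y \right)} = \frac{8 + Y \left(1 + Y\right)}{Y}$
$d{\left(8 \right)} + F{\left(-69 \right)} = \left(1 + 8 + \frac{8}{8}\right) - - \frac{69}{148} = \left(1 + 8 + 8 \cdot \frac{1}{8}\right) + \frac{69}{148} = \left(1 + 8 + 1\right) + \frac{69}{148} = 10 + \frac{69}{148} = \frac{1549}{148}$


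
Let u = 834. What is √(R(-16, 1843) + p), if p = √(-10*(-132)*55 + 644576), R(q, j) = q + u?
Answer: √(818 + 2*√179294) ≈ 40.803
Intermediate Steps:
R(q, j) = 834 + q (R(q, j) = q + 834 = 834 + q)
p = 2*√179294 (p = √(1320*55 + 644576) = √(72600 + 644576) = √717176 = 2*√179294 ≈ 846.86)
√(R(-16, 1843) + p) = √((834 - 16) + 2*√179294) = √(818 + 2*√179294)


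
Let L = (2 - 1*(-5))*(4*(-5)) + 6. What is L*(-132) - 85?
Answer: 17603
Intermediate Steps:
L = -134 (L = (2 + 5)*(-20) + 6 = 7*(-20) + 6 = -140 + 6 = -134)
L*(-132) - 85 = -134*(-132) - 85 = 17688 - 85 = 17603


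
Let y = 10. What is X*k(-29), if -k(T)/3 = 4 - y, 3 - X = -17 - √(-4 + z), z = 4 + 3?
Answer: 360 + 18*√3 ≈ 391.18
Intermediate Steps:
z = 7
X = 20 + √3 (X = 3 - (-17 - √(-4 + 7)) = 3 - (-17 - √3) = 3 + (17 + √3) = 20 + √3 ≈ 21.732)
k(T) = 18 (k(T) = -3*(4 - 1*10) = -3*(4 - 10) = -3*(-6) = 18)
X*k(-29) = (20 + √3)*18 = 360 + 18*√3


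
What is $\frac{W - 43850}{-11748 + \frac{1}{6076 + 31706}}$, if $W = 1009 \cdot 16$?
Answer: $\frac{1046788092}{443862935} \approx 2.3584$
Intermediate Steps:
$W = 16144$
$\frac{W - 43850}{-11748 + \frac{1}{6076 + 31706}} = \frac{16144 - 43850}{-11748 + \frac{1}{6076 + 31706}} = - \frac{27706}{-11748 + \frac{1}{37782}} = - \frac{27706}{- \frac{443862935}{37782}} = \left(-27706\right) \left(- \frac{37782}{443862935}\right) = \frac{1046788092}{443862935}$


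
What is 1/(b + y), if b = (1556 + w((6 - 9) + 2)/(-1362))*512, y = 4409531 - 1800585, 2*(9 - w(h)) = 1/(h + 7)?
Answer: 2043/6957670726 ≈ 2.9363e-7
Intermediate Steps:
w(h) = 9 - 1/(2*(7 + h)) (w(h) = 9 - 1/(2*(h + 7)) = 9 - 1/(2*(7 + h)))
y = 2608946
b = 1627594048/2043 (b = (1556 + ((125 + 18*((6 - 9) + 2))/(2*(7 + ((6 - 9) + 2))))/(-1362))*512 = (1556 + ((125 + 18*(-3 + 2))/(2*(7 + (-3 + 2))))*(-1/1362))*512 = (1556 + ((125 + 18*(-1))/(2*(7 - 1)))*(-1/1362))*512 = (1556 + ((½)*(125 - 18)/6)*(-1/1362))*512 = (1556 + ((½)*(⅙)*107)*(-1/1362))*512 = (1556 + (107/12)*(-1/1362))*512 = (1556 - 107/16344)*512 = (25431157/16344)*512 = 1627594048/2043 ≈ 7.9667e+5)
1/(b + y) = 1/(1627594048/2043 + 2608946) = 1/(6957670726/2043) = 2043/6957670726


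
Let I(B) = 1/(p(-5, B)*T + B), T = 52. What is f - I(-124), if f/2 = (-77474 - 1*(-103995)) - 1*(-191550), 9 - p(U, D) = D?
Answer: 2962276463/6792 ≈ 4.3614e+5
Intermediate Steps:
p(U, D) = 9 - D
f = 436142 (f = 2*((-77474 - 1*(-103995)) - 1*(-191550)) = 2*((-77474 + 103995) + 191550) = 2*(26521 + 191550) = 2*218071 = 436142)
I(B) = 1/(468 - 51*B) (I(B) = 1/((9 - B)*52 + B) = 1/((468 - 52*B) + B) = 1/(468 - 51*B))
f - I(-124) = 436142 - 1/(3*(156 - 17*(-124))) = 436142 - 1/(3*(156 + 2108)) = 436142 - 1/(3*2264) = 436142 - 1*1/6792 = 436142 - 1/6792 = 2962276463/6792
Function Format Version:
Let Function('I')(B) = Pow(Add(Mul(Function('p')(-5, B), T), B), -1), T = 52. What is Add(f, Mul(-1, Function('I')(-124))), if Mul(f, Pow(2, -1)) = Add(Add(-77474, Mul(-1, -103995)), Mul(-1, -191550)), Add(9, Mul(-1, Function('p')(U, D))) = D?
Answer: Rational(2962276463, 6792) ≈ 4.3614e+5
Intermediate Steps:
Function('p')(U, D) = Add(9, Mul(-1, D))
f = 436142 (f = Mul(2, Add(Add(-77474, Mul(-1, -103995)), Mul(-1, -191550))) = Mul(2, Add(Add(-77474, 103995), 191550)) = Mul(2, Add(26521, 191550)) = Mul(2, 218071) = 436142)
Function('I')(B) = Pow(Add(468, Mul(-51, B)), -1) (Function('I')(B) = Pow(Add(Mul(Add(9, Mul(-1, B)), 52), B), -1) = Pow(Add(Add(468, Mul(-52, B)), B), -1) = Pow(Add(468, Mul(-51, B)), -1))
Add(f, Mul(-1, Function('I')(-124))) = Add(436142, Mul(-1, Mul(Rational(1, 3), Pow(Add(156, Mul(-17, -124)), -1)))) = Add(436142, Mul(-1, Mul(Rational(1, 3), Pow(Add(156, 2108), -1)))) = Add(436142, Mul(-1, Mul(Rational(1, 3), Pow(2264, -1)))) = Add(436142, Mul(-1, Mul(Rational(1, 3), Rational(1, 2264)))) = Add(436142, Mul(-1, Rational(1, 6792))) = Add(436142, Rational(-1, 6792)) = Rational(2962276463, 6792)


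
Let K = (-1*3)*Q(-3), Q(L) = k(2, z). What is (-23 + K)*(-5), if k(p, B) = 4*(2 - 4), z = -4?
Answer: -5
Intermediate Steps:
k(p, B) = -8 (k(p, B) = 4*(-2) = -8)
Q(L) = -8
K = 24 (K = -1*3*(-8) = -3*(-8) = 24)
(-23 + K)*(-5) = (-23 + 24)*(-5) = 1*(-5) = -5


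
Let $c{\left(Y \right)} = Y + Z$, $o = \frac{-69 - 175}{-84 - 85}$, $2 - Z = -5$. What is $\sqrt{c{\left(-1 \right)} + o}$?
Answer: $\frac{\sqrt{1258}}{13} \approx 2.7283$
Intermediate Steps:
$Z = 7$ ($Z = 2 - -5 = 2 + 5 = 7$)
$o = \frac{244}{169}$ ($o = - \frac{244}{-169} = \left(-244\right) \left(- \frac{1}{169}\right) = \frac{244}{169} \approx 1.4438$)
$c{\left(Y \right)} = 7 + Y$ ($c{\left(Y \right)} = Y + 7 = 7 + Y$)
$\sqrt{c{\left(-1 \right)} + o} = \sqrt{\left(7 - 1\right) + \frac{244}{169}} = \sqrt{6 + \frac{244}{169}} = \sqrt{\frac{1258}{169}} = \frac{\sqrt{1258}}{13}$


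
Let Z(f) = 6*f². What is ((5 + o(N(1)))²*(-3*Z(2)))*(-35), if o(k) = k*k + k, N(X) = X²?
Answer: 123480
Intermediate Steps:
o(k) = k + k² (o(k) = k² + k = k + k²)
((5 + o(N(1)))²*(-3*Z(2)))*(-35) = ((5 + 1²*(1 + 1²))²*(-18*2²))*(-35) = ((5 + 1*(1 + 1))²*(-18*4))*(-35) = ((5 + 1*2)²*(-3*24))*(-35) = ((5 + 2)²*(-72))*(-35) = (7²*(-72))*(-35) = (49*(-72))*(-35) = -3528*(-35) = 123480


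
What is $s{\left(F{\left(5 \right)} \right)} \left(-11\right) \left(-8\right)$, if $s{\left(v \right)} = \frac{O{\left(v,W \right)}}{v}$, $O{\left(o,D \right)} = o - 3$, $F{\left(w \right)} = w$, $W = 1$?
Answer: $\frac{176}{5} \approx 35.2$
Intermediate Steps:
$O{\left(o,D \right)} = -3 + o$
$s{\left(v \right)} = \frac{-3 + v}{v}$
$s{\left(F{\left(5 \right)} \right)} \left(-11\right) \left(-8\right) = \frac{-3 + 5}{5} \left(-11\right) \left(-8\right) = \frac{1}{5} \cdot 2 \left(-11\right) \left(-8\right) = \frac{2}{5} \left(-11\right) \left(-8\right) = \left(- \frac{22}{5}\right) \left(-8\right) = \frac{176}{5}$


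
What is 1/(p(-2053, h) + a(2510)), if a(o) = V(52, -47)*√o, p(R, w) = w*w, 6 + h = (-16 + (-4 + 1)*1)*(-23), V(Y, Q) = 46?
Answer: 185761/34501837961 - 46*√2510/34501837961 ≈ 5.3173e-6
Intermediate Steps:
h = 431 (h = -6 + (-16 + (-4 + 1)*1)*(-23) = -6 + (-16 - 3*1)*(-23) = -6 + (-16 - 3)*(-23) = -6 - 19*(-23) = -6 + 437 = 431)
p(R, w) = w²
a(o) = 46*√o
1/(p(-2053, h) + a(2510)) = 1/(431² + 46*√2510) = 1/(185761 + 46*√2510)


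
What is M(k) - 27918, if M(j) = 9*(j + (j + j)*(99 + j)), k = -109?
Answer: -9279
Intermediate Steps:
M(j) = 9*j + 18*j*(99 + j) (M(j) = 9*(j + (2*j)*(99 + j)) = 9*(j + 2*j*(99 + j)) = 9*j + 18*j*(99 + j))
M(k) - 27918 = 9*(-109)*(199 + 2*(-109)) - 27918 = 9*(-109)*(199 - 218) - 27918 = 9*(-109)*(-19) - 27918 = 18639 - 27918 = -9279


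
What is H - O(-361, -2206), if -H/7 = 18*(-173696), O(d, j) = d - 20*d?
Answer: 21878837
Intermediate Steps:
O(d, j) = -19*d
H = 21885696 (H = -126*(-173696) = -7*(-3126528) = 21885696)
H - O(-361, -2206) = 21885696 - (-19)*(-361) = 21885696 - 1*6859 = 21885696 - 6859 = 21878837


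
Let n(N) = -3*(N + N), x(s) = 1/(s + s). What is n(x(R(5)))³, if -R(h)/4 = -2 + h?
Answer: 1/64 ≈ 0.015625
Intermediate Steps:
R(h) = 8 - 4*h (R(h) = -4*(-2 + h) = 8 - 4*h)
x(s) = 1/(2*s)
n(N) = -6*N
n(x(R(5)))³ = (-3/(8 - 4*5))³ = (-3/(8 - 20))³ = (-3/(-12))³ = (-3*(-1)/12)³ = (-6*(-1/24))³ = (¼)³ = 1/64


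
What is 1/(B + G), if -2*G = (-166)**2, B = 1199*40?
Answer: 1/34182 ≈ 2.9255e-5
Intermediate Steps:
B = 47960
G = -13778 (G = -1/2*(-166)**2 = -1/2*27556 = -13778)
1/(B + G) = 1/(47960 - 13778) = 1/34182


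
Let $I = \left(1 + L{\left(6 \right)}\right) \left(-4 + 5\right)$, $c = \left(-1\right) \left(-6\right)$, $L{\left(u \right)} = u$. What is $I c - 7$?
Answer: $35$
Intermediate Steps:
$c = 6$
$I = 7$ ($I = \left(1 + 6\right) \left(-4 + 5\right) = 7 \cdot 1 = 7$)
$I c - 7 = 7 \cdot 6 - 7 = 42 - 7 = 35$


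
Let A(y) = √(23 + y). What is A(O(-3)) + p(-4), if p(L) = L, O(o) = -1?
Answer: -4 + √22 ≈ 0.69042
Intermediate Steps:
A(O(-3)) + p(-4) = √(23 - 1) - 4 = √22 - 4 = -4 + √22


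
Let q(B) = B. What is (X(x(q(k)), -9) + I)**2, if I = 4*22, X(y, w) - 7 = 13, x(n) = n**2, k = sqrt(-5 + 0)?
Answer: 11664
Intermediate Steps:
k = I*sqrt(5) (k = sqrt(-5) = I*sqrt(5) ≈ 2.2361*I)
X(y, w) = 20 (X(y, w) = 7 + 13 = 20)
I = 88
(X(x(q(k)), -9) + I)**2 = (20 + 88)**2 = 108**2 = 11664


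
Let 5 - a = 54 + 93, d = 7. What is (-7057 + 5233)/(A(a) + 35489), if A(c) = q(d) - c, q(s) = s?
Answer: -912/17819 ≈ -0.051181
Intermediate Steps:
a = -142 (a = 5 - (54 + 93) = 5 - 1*147 = 5 - 147 = -142)
A(c) = 7 - c
(-7057 + 5233)/(A(a) + 35489) = (-7057 + 5233)/((7 - 1*(-142)) + 35489) = -1824/((7 + 142) + 35489) = -1824/(149 + 35489) = -1824/35638 = -1824*1/35638 = -912/17819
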